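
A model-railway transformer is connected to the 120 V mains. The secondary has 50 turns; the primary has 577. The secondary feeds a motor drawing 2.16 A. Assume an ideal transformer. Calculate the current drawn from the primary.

I_p ≈ 0.187 A

For an ideal transformer I_p N_p = I_s N_s, so I_p = 2.16 × 50/577 = 0.187 A.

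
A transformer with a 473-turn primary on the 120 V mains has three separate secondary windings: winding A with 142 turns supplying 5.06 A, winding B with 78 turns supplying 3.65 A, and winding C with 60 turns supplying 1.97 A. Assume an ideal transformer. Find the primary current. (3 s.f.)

V_A = 120 × 142/473 = 36.025 V; V_B = 120 × 78/473 = 19.789 V; V_C = 120 × 60/473 = 15.222 V.
P_out = V_A I_A + V_B I_B + V_C I_C = 36.025×5.06 + 19.789×3.65 + 15.222×1.97 = 182.29 + 72.228 + 29.987 = 284.50 W.
Ideal ⇒ P_in = P_out, so I_p = P_out/V_p = 284.50/120 = 2.37 A.

I_p ≈ 2.37 A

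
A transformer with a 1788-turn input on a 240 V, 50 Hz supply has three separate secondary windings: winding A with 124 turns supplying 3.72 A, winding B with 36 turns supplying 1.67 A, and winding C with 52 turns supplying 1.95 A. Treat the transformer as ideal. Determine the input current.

V_A = 240 × 124/1788 = 16.644 V; V_B = 240 × 36/1788 = 4.8322 V; V_C = 240 × 52/1788 = 6.9799 V.
P_out = V_A I_A + V_B I_B + V_C I_C = 16.644×3.72 + 4.8322×1.67 + 6.9799×1.95 = 61.917 + 8.0698 + 13.611 = 83.597 W.
Ideal ⇒ P_in = P_out, so I_in = P_out/V_in = 83.597/240 = 0.348 A.

I_in ≈ 0.348 A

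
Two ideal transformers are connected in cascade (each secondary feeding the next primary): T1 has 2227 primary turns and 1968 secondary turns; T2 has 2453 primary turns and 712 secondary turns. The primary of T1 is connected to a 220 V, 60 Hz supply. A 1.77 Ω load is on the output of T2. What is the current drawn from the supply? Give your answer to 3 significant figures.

I_supply ≈ 8.18 A

After T1: V = 220.00 × 1968/2227 = 194.41 V.
After T2: V = 194.41 × 712/2453 = 56.430 V.
I_load = 56.430/1.77 = 31.881 A, so P_out = 56.430 × 31.881 = 1799.1 W.
All ideal ⇒ P_in = P_out, so I_supply = 1799.1/220 = 8.18 A.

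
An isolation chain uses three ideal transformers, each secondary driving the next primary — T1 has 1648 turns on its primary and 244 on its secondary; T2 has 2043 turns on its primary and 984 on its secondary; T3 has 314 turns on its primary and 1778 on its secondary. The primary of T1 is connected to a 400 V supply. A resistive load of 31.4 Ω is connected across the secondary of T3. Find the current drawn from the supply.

I_supply ≈ 2.08 A

After T1: V = 400.00 × 244/1648 = 59.223 V.
After T2: V = 59.223 × 984/2043 = 28.525 V.
After T3: V = 28.525 × 1778/314 = 161.52 V.
I_load = 161.52/31.4 = 5.1439 A, so P_out = 161.52 × 5.1439 = 830.83 W.
All ideal ⇒ P_in = P_out, so I_supply = 830.83/400 = 2.08 A.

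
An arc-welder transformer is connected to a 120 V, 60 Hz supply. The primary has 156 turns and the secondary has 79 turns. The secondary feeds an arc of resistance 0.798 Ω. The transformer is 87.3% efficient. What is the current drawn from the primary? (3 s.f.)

V_s = 120 × 79/156 = 60.769 V.
I_s = V_s/R = 60.769/0.798 = 76.152 A.
P_out = V_s I_s = 60.769 × 76.152 = 4627.7 W.
P_in = P_out/η = 4627.7/0.873 = 5300.9 W.
I_p = P_in/V_p = 5300.9/120 = 44.2 A.

I_p ≈ 44.2 A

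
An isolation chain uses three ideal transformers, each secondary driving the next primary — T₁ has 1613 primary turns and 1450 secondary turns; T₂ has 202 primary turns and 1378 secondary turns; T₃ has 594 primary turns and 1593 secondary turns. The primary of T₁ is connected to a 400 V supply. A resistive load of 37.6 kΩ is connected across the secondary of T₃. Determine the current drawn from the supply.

I_supply ≈ 2.88 A

After T₁: V = 400.00 × 1450/1613 = 359.58 V.
After T₂: V = 359.58 × 1378/202 = 2453.0 V.
After T₃: V = 2453.0 × 1593/594 = 6578.4 V.
I_load = 6578.4/37600 = 0.17496 A, so P_out = 6578.4 × 0.17496 = 1150.9 W.
All ideal ⇒ P_in = P_out, so I_supply = 1150.9/400 = 2.88 A.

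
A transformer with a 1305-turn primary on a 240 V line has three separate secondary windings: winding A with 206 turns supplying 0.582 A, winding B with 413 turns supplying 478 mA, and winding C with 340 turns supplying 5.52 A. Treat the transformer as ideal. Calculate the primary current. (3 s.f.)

V_A = 240 × 206/1305 = 37.885 V; V_B = 240 × 413/1305 = 75.954 V; V_C = 240 × 340/1305 = 62.529 V.
P_out = V_A I_A + V_B I_B + V_C I_C = 37.885×0.582 + 75.954×0.478 + 62.529×5.52 = 22.049 + 36.306 + 345.16 = 403.51 W.
Ideal ⇒ P_in = P_out, so I_p = P_out/V_p = 403.51/240 = 1.68 A.

I_p ≈ 1.68 A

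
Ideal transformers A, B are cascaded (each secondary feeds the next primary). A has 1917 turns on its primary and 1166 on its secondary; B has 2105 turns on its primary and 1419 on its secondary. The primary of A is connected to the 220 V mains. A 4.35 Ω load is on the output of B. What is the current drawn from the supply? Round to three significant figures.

I_supply ≈ 8.50 A

After A: V = 220.00 × 1166/1917 = 133.81 V.
After B: V = 133.81 × 1419/2105 = 90.205 V.
I_load = 90.205/4.35 = 20.737 A, so P_out = 90.205 × 20.737 = 1870.6 W.
All ideal ⇒ P_in = P_out, so I_supply = 1870.6/220 = 8.50 A.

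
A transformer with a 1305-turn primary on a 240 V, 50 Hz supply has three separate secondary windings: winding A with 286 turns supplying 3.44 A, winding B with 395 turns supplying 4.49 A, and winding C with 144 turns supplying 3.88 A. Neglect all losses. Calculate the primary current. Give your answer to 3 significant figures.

V_A = 240 × 286/1305 = 52.598 V; V_B = 240 × 395/1305 = 72.644 V; V_C = 240 × 144/1305 = 26.483 V.
P_out = V_A I_A + V_B I_B + V_C I_C = 52.598×3.44 + 72.644×4.49 + 26.483×3.88 = 180.94 + 326.17 + 102.75 = 609.86 W.
Ideal ⇒ P_in = P_out, so I_p = P_out/V_p = 609.86/240 = 2.54 A.

I_p ≈ 2.54 A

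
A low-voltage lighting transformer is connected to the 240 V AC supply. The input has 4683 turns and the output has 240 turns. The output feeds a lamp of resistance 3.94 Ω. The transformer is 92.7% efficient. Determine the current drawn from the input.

V_out = 240 × 240/4683 = 12.300 V.
I_out = V_out/R = 12.300/3.94 = 3.1218 A.
P_out = V_out I_out = 12.300 × 3.1218 = 38.397 W.
P_in = P_out/η = 38.397/0.927 = 41.421 W.
I_in = P_in/V_in = 41.421/240 = 0.173 A.

I_in ≈ 0.173 A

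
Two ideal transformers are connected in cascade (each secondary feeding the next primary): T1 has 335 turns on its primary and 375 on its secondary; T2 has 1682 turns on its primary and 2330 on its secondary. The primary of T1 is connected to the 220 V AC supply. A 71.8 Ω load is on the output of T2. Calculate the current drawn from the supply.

I_supply ≈ 7.37 A

Secondary of T1: V = 220.00 × 375/335 = 246.27 V.
Secondary of T2: V = 246.27 × 2330/1682 = 341.15 V.
I_load = 341.15/71.8 = 4.7513 A, so P_out = 341.15 × 4.7513 = 1620.9 W.
All ideal ⇒ P_in = P_out, so I_supply = 1620.9/220 = 7.37 A.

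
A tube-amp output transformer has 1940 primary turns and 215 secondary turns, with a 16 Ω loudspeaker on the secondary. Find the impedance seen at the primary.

Z_p ≈ 1300 Ω

Z_p = (N_p/N_s)² × Z_s = (1940/215)² × 16 = 1300 Ω.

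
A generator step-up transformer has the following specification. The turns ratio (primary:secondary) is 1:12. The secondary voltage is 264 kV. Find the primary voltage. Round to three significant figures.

V_p/V_s = N_p/N_s, so V_p = 264000 × 1/12 = 22000 V.

V_p ≈ 22000 V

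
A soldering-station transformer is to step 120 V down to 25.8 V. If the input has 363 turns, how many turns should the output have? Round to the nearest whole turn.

N_out/N_in = V_out/V_in, so N_out = 363 × 25.8/120 = 78.0 ≈ 78 turns.

N_out = 78 turns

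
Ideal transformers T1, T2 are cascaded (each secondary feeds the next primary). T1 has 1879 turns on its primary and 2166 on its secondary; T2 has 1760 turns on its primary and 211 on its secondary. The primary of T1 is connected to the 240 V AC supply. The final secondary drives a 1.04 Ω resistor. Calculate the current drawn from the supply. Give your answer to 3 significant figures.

I_supply ≈ 4.41 A

After T1: V = 240.00 × 2166/1879 = 276.66 V.
After T2: V = 276.66 × 211/1760 = 33.167 V.
I_load = 33.167/1.04 = 31.892 A, so P_out = 33.167 × 31.892 = 1057.8 W.
All ideal ⇒ P_in = P_out, so I_supply = 1057.8/240 = 4.41 A.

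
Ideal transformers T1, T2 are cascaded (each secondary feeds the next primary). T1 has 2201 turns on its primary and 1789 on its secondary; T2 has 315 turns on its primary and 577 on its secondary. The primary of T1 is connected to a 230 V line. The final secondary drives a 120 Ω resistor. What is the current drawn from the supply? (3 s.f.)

I_supply ≈ 4.25 A

Secondary of T1: V = 230.00 × 1789/2201 = 186.95 V.
Secondary of T2: V = 186.95 × 577/315 = 342.44 V.
I_load = 342.44/120 = 2.8537 A, so P_out = 342.44 × 2.8537 = 977.20 W.
All ideal ⇒ P_in = P_out, so I_supply = 977.20/230 = 4.25 A.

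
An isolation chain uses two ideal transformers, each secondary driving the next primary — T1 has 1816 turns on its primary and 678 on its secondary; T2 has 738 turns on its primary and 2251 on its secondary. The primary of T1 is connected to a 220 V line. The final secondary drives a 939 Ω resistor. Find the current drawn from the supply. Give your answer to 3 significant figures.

After T1: V = 220.00 × 678/1816 = 82.137 V.
After T2: V = 82.137 × 2251/738 = 250.53 V.
I_load = 250.53/939 = 0.26680 A, so P_out = 250.53 × 0.26680 = 66.841 W.
All ideal ⇒ P_in = P_out, so I_supply = 66.841/220 = 0.304 A.

I_supply ≈ 0.304 A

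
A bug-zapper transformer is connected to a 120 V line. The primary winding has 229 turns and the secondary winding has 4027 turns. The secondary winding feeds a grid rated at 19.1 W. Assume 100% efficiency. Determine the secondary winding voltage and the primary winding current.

V_s ≈ 2110 V, I_p ≈ 0.159 A

V_s = V_p × N_s/N_p = 120 × 4027/229 = 2110.2 V.
I_s = P/V_s = 19.1/2110.2 = 0.0090512 A.
I_p = I_s × N_s/N_p = 0.0090512 × 4027/229 = 0.159 A.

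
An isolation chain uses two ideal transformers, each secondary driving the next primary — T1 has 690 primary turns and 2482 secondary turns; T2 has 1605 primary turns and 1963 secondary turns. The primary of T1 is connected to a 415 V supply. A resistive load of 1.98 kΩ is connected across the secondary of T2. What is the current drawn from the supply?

I_supply ≈ 4.06 A

Secondary of T1: V = 415.00 × 2482/690 = 1492.8 V.
Secondary of T2: V = 1492.8 × 1963/1605 = 1825.8 V.
I_load = 1825.8/1980 = 0.92211 A, so P_out = 1825.8 × 0.92211 = 1683.6 W.
All ideal ⇒ P_in = P_out, so I_supply = 1683.6/415 = 4.06 A.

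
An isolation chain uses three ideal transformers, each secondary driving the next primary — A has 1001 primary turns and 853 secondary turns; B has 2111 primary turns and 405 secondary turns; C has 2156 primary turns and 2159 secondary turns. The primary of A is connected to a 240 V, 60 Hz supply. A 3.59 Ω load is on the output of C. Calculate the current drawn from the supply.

Secondary of A: V = 240.00 × 853/1001 = 204.52 V.
Secondary of B: V = 204.52 × 405/2111 = 39.237 V.
Secondary of C: V = 39.237 × 2159/2156 = 39.291 V.
I_load = 39.291/3.59 = 10.945 A, so P_out = 39.291 × 10.945 = 430.03 W.
All ideal ⇒ P_in = P_out, so I_supply = 430.03/240 = 1.79 A.

I_supply ≈ 1.79 A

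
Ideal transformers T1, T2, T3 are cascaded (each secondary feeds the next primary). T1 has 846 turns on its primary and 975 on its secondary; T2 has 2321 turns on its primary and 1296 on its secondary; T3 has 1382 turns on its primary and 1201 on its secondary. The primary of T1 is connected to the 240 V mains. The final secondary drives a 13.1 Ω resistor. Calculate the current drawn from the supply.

I_supply ≈ 5.73 A

After T1: V = 240.00 × 975/846 = 276.60 V.
After T2: V = 276.60 × 1296/2321 = 154.45 V.
After T3: V = 154.45 × 1201/1382 = 134.22 V.
I_load = 134.22/13.1 = 10.246 A, so P_out = 134.22 × 10.246 = 1375.1 W.
All ideal ⇒ P_in = P_out, so I_supply = 1375.1/240 = 5.73 A.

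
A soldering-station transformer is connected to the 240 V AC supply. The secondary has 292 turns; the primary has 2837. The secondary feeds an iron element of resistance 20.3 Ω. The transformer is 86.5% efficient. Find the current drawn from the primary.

I_p ≈ 0.145 A

V_s = 240 × 292/2837 = 24.702 V.
I_s = V_s/R = 24.702/20.3 = 1.2169 A.
P_out = V_s I_s = 24.702 × 1.2169 = 30.059 W.
P_in = P_out/η = 30.059/0.865 = 34.750 W.
I_p = P_in/V_p = 34.750/240 = 0.145 A.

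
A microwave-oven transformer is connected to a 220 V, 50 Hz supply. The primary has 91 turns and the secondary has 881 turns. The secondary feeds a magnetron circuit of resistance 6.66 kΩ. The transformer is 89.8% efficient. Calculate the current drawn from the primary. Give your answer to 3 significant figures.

I_p ≈ 3.45 A

V_s = 220 × 881/91 = 2129.9 V.
I_s = V_s/R = 2129.9/6660 = 0.31980 A.
P_out = V_s I_s = 2129.9 × 0.31980 = 681.15 W.
P_in = P_out/η = 681.15/0.898 = 758.51 W.
I_p = P_in/V_p = 758.51/220 = 3.45 A.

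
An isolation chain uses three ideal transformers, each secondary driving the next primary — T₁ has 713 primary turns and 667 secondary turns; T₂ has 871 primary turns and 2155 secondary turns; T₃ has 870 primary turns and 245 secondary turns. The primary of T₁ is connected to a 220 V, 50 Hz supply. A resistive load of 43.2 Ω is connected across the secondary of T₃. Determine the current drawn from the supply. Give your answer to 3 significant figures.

I_supply ≈ 2.16 A

Secondary of T₁: V = 220.00 × 667/713 = 205.81 V.
Secondary of T₂: V = 205.81 × 2155/871 = 509.20 V.
Secondary of T₃: V = 509.20 × 245/870 = 143.40 V.
I_load = 143.40/43.2 = 3.3193 A, so P_out = 143.40 × 3.3193 = 475.98 W.
All ideal ⇒ P_in = P_out, so I_supply = 475.98/220 = 2.16 A.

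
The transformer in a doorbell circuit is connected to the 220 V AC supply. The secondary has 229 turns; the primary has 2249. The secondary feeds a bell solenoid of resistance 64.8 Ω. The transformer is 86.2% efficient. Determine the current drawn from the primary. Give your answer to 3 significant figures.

V_s = 220 × 229/2249 = 22.401 V.
I_s = V_s/R = 22.401/64.8 = 0.34570 A.
P_out = V_s I_s = 22.401 × 0.34570 = 7.7439 W.
P_in = P_out/η = 7.7439/0.862 = 8.9837 W.
I_p = P_in/V_p = 8.9837/220 = 0.0408 A.

I_p ≈ 0.0408 A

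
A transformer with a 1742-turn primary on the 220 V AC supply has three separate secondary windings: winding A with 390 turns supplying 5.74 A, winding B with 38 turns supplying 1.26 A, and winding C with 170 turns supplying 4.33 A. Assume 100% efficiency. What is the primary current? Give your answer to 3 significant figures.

V_A = 220 × 390/1742 = 49.254 V; V_B = 220 × 38/1742 = 4.7991 V; V_C = 220 × 170/1742 = 21.470 V.
P_out = V_A I_A + V_B I_B + V_C I_C = 49.254×5.74 + 4.7991×1.26 + 21.470×4.33 = 282.72 + 6.0468 + 92.963 = 381.73 W.
Ideal ⇒ P_in = P_out, so I_p = P_out/V_p = 381.73/220 = 1.74 A.

I_p ≈ 1.74 A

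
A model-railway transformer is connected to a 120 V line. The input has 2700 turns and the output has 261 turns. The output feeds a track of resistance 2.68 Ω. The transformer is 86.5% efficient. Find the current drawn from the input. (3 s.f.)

V_out = 120 × 261/2700 = 11.600 V.
I_out = V_out/R = 11.600/2.68 = 4.3284 A.
P_out = V_out I_out = 11.600 × 4.3284 = 50.209 W.
P_in = P_out/η = 50.209/0.865 = 58.045 W.
I_in = P_in/V_in = 58.045/120 = 0.484 A.

I_in ≈ 0.484 A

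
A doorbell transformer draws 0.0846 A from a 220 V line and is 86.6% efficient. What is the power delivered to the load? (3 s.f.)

P_out ≈ 16.1 W

P_in = V_p I_p = 220 × 0.0846 = 18.612 W.
P_out = η P_in = 0.866 × 18.612 = 16.1 W.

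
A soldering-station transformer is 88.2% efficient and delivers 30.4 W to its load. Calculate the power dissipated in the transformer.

P_in = P_out/η = 30.4/0.882 = 34.4671 W.
P_loss = P_in − P_out = 34.4671 − 30.4 = 4.07 W.

P_loss ≈ 4.07 W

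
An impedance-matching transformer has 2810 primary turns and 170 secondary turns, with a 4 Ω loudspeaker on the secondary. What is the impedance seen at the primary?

Z_p ≈ 1090 Ω

Z_p = (N_p/N_s)² × Z_s = (2810/170)² × 4 = 1090 Ω.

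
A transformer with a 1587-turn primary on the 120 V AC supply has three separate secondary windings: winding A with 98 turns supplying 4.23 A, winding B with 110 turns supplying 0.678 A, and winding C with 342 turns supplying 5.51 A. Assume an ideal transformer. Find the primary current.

V_A = 120 × 98/1587 = 7.4102 V; V_B = 120 × 110/1587 = 8.3176 V; V_C = 120 × 342/1587 = 25.860 V.
P_out = V_A I_A + V_B I_B + V_C I_C = 7.4102×4.23 + 8.3176×0.678 + 25.860×5.51 = 31.345 + 5.6393 + 142.49 = 179.47 W.
Ideal ⇒ P_in = P_out, so I_p = P_out/V_p = 179.47/120 = 1.50 A.

I_p ≈ 1.50 A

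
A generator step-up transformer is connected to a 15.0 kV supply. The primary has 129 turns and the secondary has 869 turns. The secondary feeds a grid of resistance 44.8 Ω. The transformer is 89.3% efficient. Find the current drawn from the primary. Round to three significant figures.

V_s = 15000 × 869/129 = 101050 V.
I_s = V_s/R = 101050/44.8 = 2255.5 A.
P_out = V_s I_s = 101050 × 2255.5 = 2.2791×10^8 W.
P_in = P_out/η = 2.2791×10^8/0.893 = 2.5522×10^8 W.
I_p = P_in/V_p = 2.5522×10^8/15000 = 17000 A.

I_p ≈ 17000 A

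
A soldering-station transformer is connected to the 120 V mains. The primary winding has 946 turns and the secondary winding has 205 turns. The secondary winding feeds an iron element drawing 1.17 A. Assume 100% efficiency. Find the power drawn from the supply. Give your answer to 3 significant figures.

P ≈ 30.4 W

I_p = I_s × N_s/N_p = 1.17 × 205/946 = 0.25354 A.
P = V_p I_p = 120 × 0.25354 = 30.4 W.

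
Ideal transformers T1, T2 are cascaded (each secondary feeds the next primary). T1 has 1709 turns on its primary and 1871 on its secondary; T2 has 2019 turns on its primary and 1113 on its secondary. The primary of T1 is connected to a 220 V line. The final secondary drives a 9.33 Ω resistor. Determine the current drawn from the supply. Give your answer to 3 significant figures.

I_supply ≈ 8.59 A

After T1: V = 220.00 × 1871/1709 = 240.85 V.
After T2: V = 240.85 × 1113/2019 = 132.77 V.
I_load = 132.77/9.33 = 14.231 A, so P_out = 132.77 × 14.231 = 1889.5 W.
All ideal ⇒ P_in = P_out, so I_supply = 1889.5/220 = 8.59 A.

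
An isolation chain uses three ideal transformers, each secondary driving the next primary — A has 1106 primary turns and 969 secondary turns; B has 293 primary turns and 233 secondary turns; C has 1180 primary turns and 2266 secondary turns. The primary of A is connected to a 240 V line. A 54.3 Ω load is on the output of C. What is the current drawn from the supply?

I_supply ≈ 7.91 A

Secondary of A: V = 240.00 × 969/1106 = 210.27 V.
Secondary of B: V = 210.27 × 233/293 = 167.21 V.
Secondary of C: V = 167.21 × 2266/1180 = 321.10 V.
I_load = 321.10/54.3 = 5.9135 A, so P_out = 321.10 × 5.9135 = 1898.9 W.
All ideal ⇒ P_in = P_out, so I_supply = 1898.9/240 = 7.91 A.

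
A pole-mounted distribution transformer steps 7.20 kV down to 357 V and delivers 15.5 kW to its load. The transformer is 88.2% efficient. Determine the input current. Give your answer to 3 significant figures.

P_in = P_out/η = 15500/0.882 = 17574 W.
I_in = P_in/V_in = 17574/7200 = 2.44 A.

I_in ≈ 2.44 A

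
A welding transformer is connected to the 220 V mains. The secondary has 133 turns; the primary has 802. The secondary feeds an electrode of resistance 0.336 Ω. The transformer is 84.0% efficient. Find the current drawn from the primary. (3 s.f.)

V_s = 220 × 133/802 = 36.484 V.
I_s = V_s/R = 36.484/0.336 = 108.58 A.
P_out = V_s I_s = 36.484 × 108.58 = 3961.5 W.
P_in = P_out/η = 3961.5/0.840 = 4716.1 W.
I_p = P_in/V_p = 4716.1/220 = 21.4 A.

I_p ≈ 21.4 A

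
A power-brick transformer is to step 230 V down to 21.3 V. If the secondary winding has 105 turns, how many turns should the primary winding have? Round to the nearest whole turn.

N_p = 1134 turns

N_p/N_s = V_p/V_s, so N_p = 105 × 230/21.3 = 1133.8 ≈ 1134 turns.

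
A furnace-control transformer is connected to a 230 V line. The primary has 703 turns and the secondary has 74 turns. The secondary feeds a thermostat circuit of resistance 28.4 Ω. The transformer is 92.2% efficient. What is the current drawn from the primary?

I_p ≈ 0.0973 A

V_s = 230 × 74/703 = 24.211 V.
I_s = V_s/R = 24.211/28.4 = 0.85248 A.
P_out = V_s I_s = 24.211 × 0.85248 = 20.639 W.
P_in = P_out/η = 20.639/0.922 = 22.385 W.
I_p = P_in/V_p = 22.385/230 = 0.0973 A.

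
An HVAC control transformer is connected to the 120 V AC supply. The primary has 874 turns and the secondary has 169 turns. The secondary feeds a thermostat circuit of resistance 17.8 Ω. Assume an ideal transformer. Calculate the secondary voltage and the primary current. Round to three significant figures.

V_s = V_p × N_s/N_p = 120 × 169/874 = 23.204 V.
I_s = V_s/R = 23.204/17.8 = 1.3036 A.
I_p = I_s × N_s/N_p = 1.3036 × 169/874 = 0.252 A.

V_s ≈ 23.2 V, I_p ≈ 0.252 A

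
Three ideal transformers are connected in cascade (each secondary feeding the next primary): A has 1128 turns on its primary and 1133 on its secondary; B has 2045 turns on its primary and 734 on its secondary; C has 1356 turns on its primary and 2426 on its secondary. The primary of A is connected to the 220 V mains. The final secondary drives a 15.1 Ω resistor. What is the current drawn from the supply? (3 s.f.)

I_supply ≈ 6.06 A

Secondary of A: V = 220.00 × 1133/1128 = 220.98 V.
Secondary of B: V = 220.98 × 734/2045 = 79.313 V.
Secondary of C: V = 79.313 × 2426/1356 = 141.90 V.
I_load = 141.90/15.1 = 9.3972 A, so P_out = 141.90 × 9.3972 = 1333.5 W.
All ideal ⇒ P_in = P_out, so I_supply = 1333.5/220 = 6.06 A.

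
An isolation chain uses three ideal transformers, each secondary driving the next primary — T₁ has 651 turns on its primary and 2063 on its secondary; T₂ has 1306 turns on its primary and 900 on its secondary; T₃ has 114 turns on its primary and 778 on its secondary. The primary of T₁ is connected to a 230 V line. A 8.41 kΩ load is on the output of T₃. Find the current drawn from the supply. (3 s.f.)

I_supply ≈ 6.07 A

After T₁: V = 230.00 × 2063/651 = 728.86 V.
After T₂: V = 728.86 × 900/1306 = 502.28 V.
After T₃: V = 502.28 × 778/114 = 3427.8 V.
I_load = 3427.8/8410 = 0.40759 A, so P_out = 3427.8 × 0.40759 = 1397.2 W.
All ideal ⇒ P_in = P_out, so I_supply = 1397.2/230 = 6.07 A.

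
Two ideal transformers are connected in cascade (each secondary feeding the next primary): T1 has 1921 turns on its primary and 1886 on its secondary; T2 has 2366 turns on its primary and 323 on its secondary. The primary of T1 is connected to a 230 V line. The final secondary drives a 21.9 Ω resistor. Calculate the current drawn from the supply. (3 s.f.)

After T1: V = 230.00 × 1886/1921 = 225.81 V.
After T2: V = 225.81 × 323/2366 = 30.827 V.
I_load = 30.827/21.9 = 1.4076 A, so P_out = 30.827 × 1.4076 = 43.393 W.
All ideal ⇒ P_in = P_out, so I_supply = 43.393/230 = 0.189 A.

I_supply ≈ 0.189 A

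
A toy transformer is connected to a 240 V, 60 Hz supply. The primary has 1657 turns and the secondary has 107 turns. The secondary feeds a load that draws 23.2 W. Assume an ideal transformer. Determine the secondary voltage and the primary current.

V_s ≈ 15.5 V, I_p ≈ 0.0967 A

V_s = V_p × N_s/N_p = 240 × 107/1657 = 15.498 V.
I_s = P/V_s = 23.2/15.498 = 1.4970 A.
I_p = I_s × N_s/N_p = 1.4970 × 107/1657 = 0.0967 A.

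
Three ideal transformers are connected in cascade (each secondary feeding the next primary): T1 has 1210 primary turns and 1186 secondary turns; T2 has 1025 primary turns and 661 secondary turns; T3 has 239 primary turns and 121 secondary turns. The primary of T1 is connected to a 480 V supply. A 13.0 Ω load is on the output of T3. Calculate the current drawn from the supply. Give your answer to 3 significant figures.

I_supply ≈ 3.78 A

Secondary of T1: V = 480.00 × 1186/1210 = 470.48 V.
Secondary of T2: V = 470.48 × 661/1025 = 303.40 V.
Secondary of T3: V = 303.40 × 121/239 = 153.61 V.
I_load = 153.61/13.0 = 11.816 A, so P_out = 153.61 × 11.816 = 1815.0 W.
All ideal ⇒ P_in = P_out, so I_supply = 1815.0/480 = 3.78 A.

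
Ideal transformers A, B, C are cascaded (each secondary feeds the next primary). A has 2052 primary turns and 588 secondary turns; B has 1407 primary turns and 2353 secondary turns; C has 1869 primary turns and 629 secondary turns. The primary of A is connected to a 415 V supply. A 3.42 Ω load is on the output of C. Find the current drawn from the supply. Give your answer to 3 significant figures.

I_supply ≈ 3.16 A

Secondary of A: V = 415.00 × 588/2052 = 118.92 V.
Secondary of B: V = 118.92 × 2353/1407 = 198.87 V.
Secondary of C: V = 198.87 × 629/1869 = 66.929 V.
I_load = 66.929/3.42 = 19.570 A, so P_out = 66.929 × 19.570 = 1309.8 W.
All ideal ⇒ P_in = P_out, so I_supply = 1309.8/415 = 3.16 A.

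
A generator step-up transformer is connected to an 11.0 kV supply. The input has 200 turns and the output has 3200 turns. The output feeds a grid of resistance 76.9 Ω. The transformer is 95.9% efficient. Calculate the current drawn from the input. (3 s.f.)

I_in ≈ 38200 A

V_out = 11000 × 3200/200 = 176000 V.
I_out = V_out/R = 176000/76.9 = 2288.7 A.
P_out = V_out I_out = 176000 × 2288.7 = 4.0281×10^8 W.
P_in = P_out/η = 4.0281×10^8/0.959 = 4.2003×10^8 W.
I_in = P_in/V_in = 4.2003×10^8/11000 = 38200 A.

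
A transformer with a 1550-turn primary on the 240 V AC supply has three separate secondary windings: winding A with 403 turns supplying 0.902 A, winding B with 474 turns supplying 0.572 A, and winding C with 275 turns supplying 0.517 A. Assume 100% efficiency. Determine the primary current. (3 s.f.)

I_p ≈ 0.501 A

V_A = 240 × 403/1550 = 62.400 V; V_B = 240 × 474/1550 = 73.394 V; V_C = 240 × 275/1550 = 42.581 V.
P_out = V_A I_A + V_B I_B + V_C I_C = 62.400×0.902 + 73.394×0.572 + 42.581×0.517 = 56.285 + 41.981 + 22.014 = 120.28 W.
Ideal ⇒ P_in = P_out, so I_p = P_out/V_p = 120.28/240 = 0.501 A.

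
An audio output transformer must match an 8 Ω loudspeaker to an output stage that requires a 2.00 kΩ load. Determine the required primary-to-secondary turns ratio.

N_p/N_s ≈ 15.8

Z_p/Z_s = (N_p/N_s)², so N_p/N_s = √(2000/8) = √250 = 15.8.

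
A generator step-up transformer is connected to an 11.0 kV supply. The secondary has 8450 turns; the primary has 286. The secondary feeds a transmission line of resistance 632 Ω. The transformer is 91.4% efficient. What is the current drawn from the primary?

I_p ≈ 16600 A

V_s = 11000 × 8450/286 = 325000 V.
I_s = V_s/R = 325000/632 = 514.24 A.
P_out = V_s I_s = 325000 × 514.24 = 1.6713×10^8 W.
P_in = P_out/η = 1.6713×10^8/0.914 = 1.8285×10^8 W.
I_p = P_in/V_p = 1.8285×10^8/11000 = 16600 A.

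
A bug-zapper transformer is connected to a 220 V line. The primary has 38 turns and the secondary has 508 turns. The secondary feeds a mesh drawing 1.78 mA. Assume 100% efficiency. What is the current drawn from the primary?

I_p ≈ 0.0238 A

For an ideal transformer I_p N_p = I_s N_s, so I_p = 0.00178 × 508/38 = 0.0238 A.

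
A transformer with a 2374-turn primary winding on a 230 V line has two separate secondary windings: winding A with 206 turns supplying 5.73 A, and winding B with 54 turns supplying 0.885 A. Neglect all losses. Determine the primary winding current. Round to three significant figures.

I_p ≈ 0.517 A

V_A = 230 × 206/2374 = 19.958 V; V_B = 230 × 54/2374 = 5.2317 V.
P_out = V_A I_A + V_B I_B = 19.958×5.73 + 5.2317×0.885 = 114.36 + 4.6300 = 118.99 W.
Ideal ⇒ P_in = P_out, so I_p = P_out/V_p = 118.99/230 = 0.517 A.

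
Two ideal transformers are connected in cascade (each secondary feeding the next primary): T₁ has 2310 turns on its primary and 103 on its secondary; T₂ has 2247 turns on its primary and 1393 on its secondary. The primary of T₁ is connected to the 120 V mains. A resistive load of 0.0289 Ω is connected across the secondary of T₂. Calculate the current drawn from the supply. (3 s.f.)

After T₁: V = 120.00 × 103/2310 = 5.3506 V.
After T₂: V = 5.3506 × 1393/2247 = 3.3171 V.
I_load = 3.3171/0.0289 = 114.78 A, so P_out = 3.3171 × 114.78 = 380.72 W.
All ideal ⇒ P_in = P_out, so I_supply = 380.72/120 = 3.17 A.

I_supply ≈ 3.17 A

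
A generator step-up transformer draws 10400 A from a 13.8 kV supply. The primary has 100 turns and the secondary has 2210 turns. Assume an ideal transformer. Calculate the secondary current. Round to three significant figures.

I_s/I_p = N_p/N_s, so I_s = 10400 × 100/2210 = 471 A.

I_s ≈ 471 A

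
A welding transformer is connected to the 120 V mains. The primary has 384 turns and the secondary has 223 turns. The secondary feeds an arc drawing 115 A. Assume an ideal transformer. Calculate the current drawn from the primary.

For an ideal transformer I_p N_p = I_s N_s, so I_p = 115 × 223/384 = 66.8 A.

I_p ≈ 66.8 A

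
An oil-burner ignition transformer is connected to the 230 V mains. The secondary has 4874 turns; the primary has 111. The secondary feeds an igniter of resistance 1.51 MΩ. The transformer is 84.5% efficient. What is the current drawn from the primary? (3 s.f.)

V_s = 230 × 4874/111 = 10099 V.
I_s = V_s/R = 10099/(1.51×10^6) = 0.0066883 A.
P_out = V_s I_s = 10099 × 0.0066883 = 67.547 W.
P_in = P_out/η = 67.547/0.845 = 79.937 W.
I_p = P_in/V_p = 79.937/230 = 0.348 A.

I_p ≈ 0.348 A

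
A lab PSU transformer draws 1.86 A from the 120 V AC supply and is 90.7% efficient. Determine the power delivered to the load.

P_out ≈ 202 W

P_in = V_p I_p = 120 × 1.86 = 223.20 W.
P_out = η P_in = 0.907 × 223.20 = 202 W.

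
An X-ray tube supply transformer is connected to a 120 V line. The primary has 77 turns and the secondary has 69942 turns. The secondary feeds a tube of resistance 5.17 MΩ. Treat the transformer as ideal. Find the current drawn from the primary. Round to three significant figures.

V_s = V_p × N_s/N_p = 120 × 69942/77 = 109000 V.
I_s = V_s/R = 109000/(5.17×10^6) = 0.021083 A.
For an ideal transformer I_p N_p = I_s N_s, so I_p = 0.021083 × 69942/77 = 19.2 A.

I_p ≈ 19.2 A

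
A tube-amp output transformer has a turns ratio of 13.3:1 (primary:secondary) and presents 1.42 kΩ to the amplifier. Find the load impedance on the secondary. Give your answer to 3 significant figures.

Z_s ≈ 8.03 Ω

Z_s = Z_p/(N_p/N_s)² = 1420/13.3² = 8.03 Ω.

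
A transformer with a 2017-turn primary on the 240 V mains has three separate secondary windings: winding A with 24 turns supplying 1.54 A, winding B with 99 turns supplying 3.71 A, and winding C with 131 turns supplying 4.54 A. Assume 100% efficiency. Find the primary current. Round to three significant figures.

I_p ≈ 0.495 A

V_A = 240 × 24/2017 = 2.8557 V; V_B = 240 × 99/2017 = 11.780 V; V_C = 240 × 131/2017 = 15.588 V.
P_out = V_A I_A + V_B I_B + V_C I_C = 2.8557×1.54 + 11.780×3.71 + 15.588×4.54 = 4.3978 + 43.703 + 70.767 = 118.87 W.
Ideal ⇒ P_in = P_out, so I_p = P_out/V_p = 118.87/240 = 0.495 A.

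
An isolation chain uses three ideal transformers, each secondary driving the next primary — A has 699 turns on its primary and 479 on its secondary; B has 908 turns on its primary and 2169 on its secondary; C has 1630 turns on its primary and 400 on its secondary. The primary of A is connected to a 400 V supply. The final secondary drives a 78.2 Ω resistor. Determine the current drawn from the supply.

I_supply ≈ 0.825 A

Secondary of A: V = 400.00 × 479/699 = 274.11 V.
Secondary of B: V = 274.11 × 2169/908 = 654.77 V.
Secondary of C: V = 654.77 × 400/1630 = 160.68 V.
I_load = 160.68/78.2 = 2.0547 A, so P_out = 160.68 × 2.0547 = 330.16 W.
All ideal ⇒ P_in = P_out, so I_supply = 330.16/400 = 0.825 A.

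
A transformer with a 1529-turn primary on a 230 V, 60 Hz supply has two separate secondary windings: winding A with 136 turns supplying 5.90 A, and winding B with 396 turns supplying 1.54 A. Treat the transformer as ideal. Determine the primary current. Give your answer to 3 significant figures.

I_p ≈ 0.924 A

V_A = 230 × 136/1529 = 20.458 V; V_B = 230 × 396/1529 = 59.568 V.
P_out = V_A I_A + V_B I_B = 20.458×5.90 + 59.568×1.54 = 120.70 + 91.735 = 212.44 W.
Ideal ⇒ P_in = P_out, so I_p = P_out/V_p = 212.44/230 = 0.924 A.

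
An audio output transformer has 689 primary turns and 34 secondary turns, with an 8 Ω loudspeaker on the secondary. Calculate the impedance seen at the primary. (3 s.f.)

Z_p ≈ 3290 Ω

Z_p = (N_p/N_s)² × Z_s = (689/34)² × 8 = 3290 Ω.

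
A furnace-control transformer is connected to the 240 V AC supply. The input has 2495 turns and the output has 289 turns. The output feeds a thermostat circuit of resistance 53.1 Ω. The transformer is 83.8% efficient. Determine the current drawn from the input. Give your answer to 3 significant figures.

V_out = 240 × 289/2495 = 27.800 V.
I_out = V_out/R = 27.800/53.1 = 0.52353 A.
P_out = V_out I_out = 27.800 × 0.52353 = 14.554 W.
P_in = P_out/η = 14.554/0.838 = 17.368 W.
I_in = P_in/V_in = 17.368/240 = 0.0724 A.

I_in ≈ 0.0724 A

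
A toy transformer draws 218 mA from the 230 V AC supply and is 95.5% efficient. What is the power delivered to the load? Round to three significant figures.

P_out ≈ 47.9 W

P_in = V_p I_p = 230 × 0.218 = 50.140 W.
P_out = η P_in = 0.955 × 50.140 = 47.9 W.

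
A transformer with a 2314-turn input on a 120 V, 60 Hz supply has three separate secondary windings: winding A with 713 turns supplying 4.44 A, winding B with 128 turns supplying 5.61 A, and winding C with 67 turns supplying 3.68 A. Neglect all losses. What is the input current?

V_A = 120 × 713/2314 = 36.975 V; V_B = 120 × 128/2314 = 6.6379 V; V_C = 120 × 67/2314 = 3.4745 V.
P_out = V_A I_A + V_B I_B + V_C I_C = 36.975×4.44 + 6.6379×5.61 + 3.4745×3.68 = 164.17 + 37.238 + 12.786 = 214.19 W.
Ideal ⇒ P_in = P_out, so I_in = P_out/V_in = 214.19/120 = 1.78 A.

I_in ≈ 1.78 A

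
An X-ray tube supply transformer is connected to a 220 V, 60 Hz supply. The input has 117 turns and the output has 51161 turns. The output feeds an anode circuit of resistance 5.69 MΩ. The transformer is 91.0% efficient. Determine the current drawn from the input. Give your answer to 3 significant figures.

I_in ≈ 8.12 A

V_out = 220 × 51161/117 = 96200 V.
I_out = V_out/R = 96200/(5.69×10^6) = 0.016907 A.
P_out = V_out I_out = 96200 × 0.016907 = 1626.4 W.
P_in = P_out/η = 1626.4/0.910 = 1787.3 W.
I_in = P_in/V_in = 1787.3/220 = 8.12 A.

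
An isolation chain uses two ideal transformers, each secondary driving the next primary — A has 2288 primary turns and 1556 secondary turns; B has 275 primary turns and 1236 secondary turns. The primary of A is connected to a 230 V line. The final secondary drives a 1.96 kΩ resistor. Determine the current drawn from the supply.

After A: V = 230.00 × 1556/2288 = 156.42 V.
After B: V = 156.42 × 1236/275 = 703.02 V.
I_load = 703.02/1960 = 0.35868 A, so P_out = 703.02 × 0.35868 = 252.16 W.
All ideal ⇒ P_in = P_out, so I_supply = 252.16/230 = 1.10 A.

I_supply ≈ 1.10 A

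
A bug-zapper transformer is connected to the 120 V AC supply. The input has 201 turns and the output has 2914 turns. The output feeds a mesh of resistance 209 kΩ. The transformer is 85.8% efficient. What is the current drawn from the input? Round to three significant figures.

V_out = 120 × 2914/201 = 1739.7 V.
I_out = V_out/R = 1739.7/209000 = 0.0083239 A.
P_out = V_out I_out = 1739.7 × 0.0083239 = 14.481 W.
P_in = P_out/η = 14.481/0.858 = 16.878 W.
I_in = P_in/V_in = 16.878/120 = 0.141 A.

I_in ≈ 0.141 A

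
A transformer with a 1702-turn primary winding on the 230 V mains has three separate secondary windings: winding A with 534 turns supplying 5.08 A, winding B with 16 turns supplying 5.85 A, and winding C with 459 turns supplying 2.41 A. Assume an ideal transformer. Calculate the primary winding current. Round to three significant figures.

I_p ≈ 2.30 A

V_A = 230 × 534/1702 = 72.162 V; V_B = 230 × 16/1702 = 2.1622 V; V_C = 230 × 459/1702 = 62.027 V.
P_out = V_A I_A + V_B I_B + V_C I_C = 72.162×5.08 + 2.1622×5.85 + 62.027×2.41 = 366.58 + 12.649 + 149.49 = 528.72 W.
Ideal ⇒ P_in = P_out, so I_p = P_out/V_p = 528.72/230 = 2.30 A.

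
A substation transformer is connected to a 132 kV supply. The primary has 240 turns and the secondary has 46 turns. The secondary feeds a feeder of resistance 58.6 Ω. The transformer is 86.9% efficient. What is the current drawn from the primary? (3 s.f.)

V_s = 132000 × 46/240 = 25300 V.
I_s = V_s/R = 25300/58.6 = 431.74 A.
P_out = V_s I_s = 25300 × 431.74 = 1.0923×10^7 W.
P_in = P_out/η = 1.0923×10^7/0.869 = 1.2570×10^7 W.
I_p = P_in/V_p = 1.2570×10^7/132000 = 95.2 A.

I_p ≈ 95.2 A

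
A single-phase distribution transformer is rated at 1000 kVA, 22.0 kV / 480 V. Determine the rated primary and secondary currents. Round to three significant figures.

I_p ≈ 45.5 A, I_s ≈ 2080 A

I_p = S/V_p = 1000000/22000 = 45.5 A.
I_s = S/V_s = 1000000/480 = 2080 A.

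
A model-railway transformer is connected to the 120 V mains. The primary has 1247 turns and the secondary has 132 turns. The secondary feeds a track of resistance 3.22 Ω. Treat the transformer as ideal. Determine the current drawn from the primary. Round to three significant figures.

V_s = V_p × N_s/N_p = 120 × 132/1247 = 12.702 V.
I_s = V_s/R = 12.702/3.22 = 3.9449 A.
For an ideal transformer I_p N_p = I_s N_s, so I_p = 3.9449 × 132/1247 = 0.418 A.

I_p ≈ 0.418 A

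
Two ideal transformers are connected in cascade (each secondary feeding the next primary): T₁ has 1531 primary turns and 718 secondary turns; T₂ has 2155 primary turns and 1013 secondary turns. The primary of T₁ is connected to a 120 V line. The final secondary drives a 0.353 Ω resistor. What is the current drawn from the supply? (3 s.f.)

I_supply ≈ 16.5 A

Secondary of T₁: V = 120.00 × 718/1531 = 56.277 V.
Secondary of T₂: V = 56.277 × 1013/2155 = 26.454 V.
I_load = 26.454/0.353 = 74.941 A, so P_out = 26.454 × 74.941 = 1982.5 W.
All ideal ⇒ P_in = P_out, so I_supply = 1982.5/120 = 16.5 A.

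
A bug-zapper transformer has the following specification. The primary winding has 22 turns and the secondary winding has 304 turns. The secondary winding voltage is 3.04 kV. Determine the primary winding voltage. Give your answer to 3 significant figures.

V_p ≈ 220 V

V_p/V_s = N_p/N_s, so V_p = 3040 × 22/304 = 220 V.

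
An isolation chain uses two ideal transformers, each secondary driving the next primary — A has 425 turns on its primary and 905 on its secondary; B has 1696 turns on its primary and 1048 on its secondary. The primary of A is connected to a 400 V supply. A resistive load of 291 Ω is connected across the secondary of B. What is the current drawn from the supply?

Secondary of A: V = 400.00 × 905/425 = 851.76 V.
Secondary of B: V = 851.76 × 1048/1696 = 526.33 V.
I_load = 526.33/291 = 1.8087 A, so P_out = 526.33 × 1.8087 = 951.96 W.
All ideal ⇒ P_in = P_out, so I_supply = 951.96/400 = 2.38 A.

I_supply ≈ 2.38 A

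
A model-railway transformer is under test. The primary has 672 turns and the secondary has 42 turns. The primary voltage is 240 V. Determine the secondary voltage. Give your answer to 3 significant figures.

V_s/V_p = N_s/N_p, so V_s = 240 × 42/672 = 15.0 V.

V_s ≈ 15.0 V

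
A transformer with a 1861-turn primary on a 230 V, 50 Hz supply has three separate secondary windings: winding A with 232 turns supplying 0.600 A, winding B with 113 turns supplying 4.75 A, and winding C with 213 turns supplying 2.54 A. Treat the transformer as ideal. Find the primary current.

V_A = 230 × 232/1861 = 28.673 V; V_B = 230 × 113/1861 = 13.966 V; V_C = 230 × 213/1861 = 26.325 V.
P_out = V_A I_A + V_B I_B + V_C I_C = 28.673×0.600 + 13.966×4.75 + 26.325×2.54 = 17.204 + 66.337 + 66.864 = 150.40 W.
Ideal ⇒ P_in = P_out, so I_p = P_out/V_p = 150.40/230 = 0.654 A.

I_p ≈ 0.654 A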